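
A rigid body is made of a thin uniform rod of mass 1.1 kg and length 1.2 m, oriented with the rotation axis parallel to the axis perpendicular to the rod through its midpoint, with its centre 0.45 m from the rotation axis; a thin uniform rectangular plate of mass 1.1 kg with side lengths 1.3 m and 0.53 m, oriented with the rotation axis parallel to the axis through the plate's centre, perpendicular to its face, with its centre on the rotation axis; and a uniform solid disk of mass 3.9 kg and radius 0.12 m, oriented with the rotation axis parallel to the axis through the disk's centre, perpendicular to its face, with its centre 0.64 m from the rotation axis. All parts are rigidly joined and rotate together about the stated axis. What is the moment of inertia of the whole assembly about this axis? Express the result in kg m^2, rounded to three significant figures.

2.16

Thin rod: I_cm = (1/12)ML² = (1/12)(1.1)(1.2)² = 0.132 kg m^2; centre at d = 0.45 m, so the parallel axis theorem gives I = 0.132 + (1.1)(0.45)² = 0.35475 kg m^2.
Rectangular plate: I_cm = (1/12)M(a²+b²) = (1/12)(1.1)[(1.3)² + (0.53)²] = 0.18067 kg m^2; axis through the centre, so I = 0.18067 kg m^2.
Solid disk: I_cm = (1/2)MR² = (1/2)(3.9)(0.12)² = 0.02808 kg m^2; centre at d = 0.64 m, so the parallel axis theorem gives I = 0.02808 + (3.9)(0.64)² = 1.6255 kg m^2.
Total I = 0.35475 + 0.18067 + 1.6255 = 2.1609 kg m^2.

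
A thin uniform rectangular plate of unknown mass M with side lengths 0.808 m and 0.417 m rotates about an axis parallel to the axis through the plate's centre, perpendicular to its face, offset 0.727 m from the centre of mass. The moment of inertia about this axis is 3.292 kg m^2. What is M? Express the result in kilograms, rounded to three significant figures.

I = I_cm + Md² = (1/12)M(a²+b²) + Md² = M·[0.0833333·[(0.808)² + (0.417)²] + (0.727)²] = M·0.59743.
So M = 3.292 / 0.59743 = 5.5103 kg.

5.51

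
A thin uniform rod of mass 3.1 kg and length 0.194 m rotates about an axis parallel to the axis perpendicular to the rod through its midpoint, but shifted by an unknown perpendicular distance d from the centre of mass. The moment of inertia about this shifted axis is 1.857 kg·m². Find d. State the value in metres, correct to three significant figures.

0.772

About the centre-of-mass axis, I_cm = (1/12)ML² = (1/12)(3.1)(0.194)² = 0.0097226 kg·m².
Parallel axis theorem: I = I_cm + Md², so Md² = 1.857 − 0.0097226 = 1.8473 kg·m².
d = √(1.8473 / 3.1) = 0.77194 m.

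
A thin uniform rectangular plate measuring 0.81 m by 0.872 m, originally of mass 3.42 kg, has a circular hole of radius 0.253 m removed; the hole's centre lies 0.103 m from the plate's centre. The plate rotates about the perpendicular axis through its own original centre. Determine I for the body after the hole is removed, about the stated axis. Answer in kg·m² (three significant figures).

Unpierced body about its centre: I₀ = (1/12)M(a²+b²) = (1/12)(3.42)[(0.81)² + (0.872)²] = 0.4037 kg·m².
The removed disk has mass m = M·πr²/(ab) = (3.42)·π(0.253)²/(0.81·0.872) = 0.97368 kg (same uniform areal density).
Its moment of inertia about the rotation axis (parallel-axis theorem): I_hole = (1/2)mr² + md² = (1/2)(0.97368)(0.253)² + (0.97368)(0.103)² = 0.041492 kg·m².
Treating the hole as negative mass, I = I₀ − I_hole = 0.4037 − 0.041492 = 0.36221 kg·m².

0.362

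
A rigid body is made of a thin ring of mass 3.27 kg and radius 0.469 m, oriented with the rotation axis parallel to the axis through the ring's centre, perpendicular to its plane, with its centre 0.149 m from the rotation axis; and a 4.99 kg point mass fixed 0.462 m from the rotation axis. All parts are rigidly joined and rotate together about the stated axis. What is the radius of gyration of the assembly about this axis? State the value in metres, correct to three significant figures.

0.474

Thin ring: I_cm = MR² = (3.27)(0.469)² = 0.71927 kg·m²; centre at d = 0.149 m, so the parallel axis theorem gives I = 0.71927 + (3.27)(0.149)² = 0.79187 kg·m².
Point mass: I_cm = 0; centre at d = 0.462 m, so the parallel axis theorem gives I = 0 + (4.99)(0.462)² = 1.0651 kg·m².
Total I = 1.857 kg·m²; total mass M = 8.26 kg.
k = √(I/M) = √(1.857/8.26) = 0.47414 m.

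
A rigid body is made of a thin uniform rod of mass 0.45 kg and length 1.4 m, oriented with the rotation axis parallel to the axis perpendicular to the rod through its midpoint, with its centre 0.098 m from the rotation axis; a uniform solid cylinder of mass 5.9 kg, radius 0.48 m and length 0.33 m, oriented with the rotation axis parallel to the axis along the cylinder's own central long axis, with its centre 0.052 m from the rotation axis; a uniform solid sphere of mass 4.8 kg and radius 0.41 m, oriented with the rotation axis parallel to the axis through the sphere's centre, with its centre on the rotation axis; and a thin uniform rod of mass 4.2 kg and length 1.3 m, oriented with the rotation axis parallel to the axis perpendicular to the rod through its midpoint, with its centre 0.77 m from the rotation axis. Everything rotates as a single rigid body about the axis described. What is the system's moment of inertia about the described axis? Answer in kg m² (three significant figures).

4.18

Thin rod: I_cm = (1/12)ML² = (1/12)(0.45)(1.4)² = 0.0735 kg m²; centre at d = 0.098 m, so the parallel axis theorem gives I = 0.0735 + (0.45)(0.098)² = 0.077822 kg m².
Solid cylinder: I_cm = (1/2)MR² = (1/2)(5.9)(0.48)² = 0.67968 kg m²; centre at d = 0.052 m, so the parallel axis theorem gives I = 0.67968 + (5.9)(0.052)² = 0.69563 kg m².
Solid sphere: I_cm = (2/5)MR² = (2/5)(4.8)(0.41)² = 0.32275 kg m²; axis through the centre, so I = 0.32275 kg m².
Thin rod: I_cm = (1/12)ML² = (1/12)(4.2)(1.3)² = 0.5915 kg m²; centre at d = 0.77 m, so the parallel axis theorem gives I = 0.5915 + (4.2)(0.77)² = 3.0817 kg m².
Total I = 0.077822 + 0.69563 + 0.32275 + 3.0817 = 4.1779 kg m².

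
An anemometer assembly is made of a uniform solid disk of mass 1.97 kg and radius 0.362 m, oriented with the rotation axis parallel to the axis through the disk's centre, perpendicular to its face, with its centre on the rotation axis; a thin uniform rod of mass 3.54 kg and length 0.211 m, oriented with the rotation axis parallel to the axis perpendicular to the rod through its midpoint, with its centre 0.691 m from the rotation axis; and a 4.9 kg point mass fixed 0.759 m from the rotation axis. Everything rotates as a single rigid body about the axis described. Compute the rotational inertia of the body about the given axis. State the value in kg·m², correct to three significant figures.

Solid disk: I_cm = (1/2)MR² = (1/2)(1.97)(0.362)² = 0.12908 kg·m²; axis through the centre, so I = 0.12908 kg·m².
Thin rod: I_cm = (1/12)ML² = (1/12)(3.54)(0.211)² = 0.013134 kg·m²; centre at d = 0.691 m, so I = I_cm + Md² gives I = 0.013134 + (3.54)(0.691)² = 1.7034 kg·m².
Point mass: I_cm = 0; centre at d = 0.759 m, so I = I_cm + Md² gives I = 0 + (4.9)(0.759)² = 2.8228 kg·m².
Total I = 0.12908 + 1.7034 + 2.8228 = 4.6553 kg·m².

4.66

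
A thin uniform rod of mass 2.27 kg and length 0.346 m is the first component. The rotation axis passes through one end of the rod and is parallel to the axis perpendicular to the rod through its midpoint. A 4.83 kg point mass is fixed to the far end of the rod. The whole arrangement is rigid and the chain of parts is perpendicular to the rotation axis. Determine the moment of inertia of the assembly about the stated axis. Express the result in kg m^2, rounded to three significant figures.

0.669

Thin rod: I_cm = (1/12)ML² = (1/12)(2.27)(0.346)² = 0.022646 kg m^2; centre at d = 0.173 m, so I = I_cm + Md² gives I = 0.022646 + (2.27)(0.173)² = 0.090585 kg m^2.
Point mass: I_cm = 0; centre at d = 0.173 + 0.173 = 0.346 m, so I = I_cm + Md² gives I = 0 + (4.83)(0.346)² = 0.57823 kg m^2.
Total I = 0.090585 + 0.57823 = 0.66881 kg m^2.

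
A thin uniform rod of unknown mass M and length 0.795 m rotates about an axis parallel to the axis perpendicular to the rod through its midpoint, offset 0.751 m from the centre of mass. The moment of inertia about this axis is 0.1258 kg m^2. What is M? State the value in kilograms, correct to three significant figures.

0.204

I = I_cm + Md² = (1/12)ML² + Md² = M·[0.0833333·(0.795)² + (0.751)²] = M·0.61667.
So M = 0.1258 / 0.61667 = 0.204 kg.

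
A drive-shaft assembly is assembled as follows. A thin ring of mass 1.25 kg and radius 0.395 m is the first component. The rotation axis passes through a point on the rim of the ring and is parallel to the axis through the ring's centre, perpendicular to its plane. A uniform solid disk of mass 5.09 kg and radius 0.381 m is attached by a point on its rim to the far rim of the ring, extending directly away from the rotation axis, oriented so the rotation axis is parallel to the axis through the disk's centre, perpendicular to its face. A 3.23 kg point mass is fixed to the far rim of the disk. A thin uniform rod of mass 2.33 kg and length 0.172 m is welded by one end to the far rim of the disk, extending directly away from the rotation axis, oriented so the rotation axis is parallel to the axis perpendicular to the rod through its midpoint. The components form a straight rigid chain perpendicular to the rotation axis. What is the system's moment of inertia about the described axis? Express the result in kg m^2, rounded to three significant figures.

21.8

Thin ring: I_cm = MR² = (1.25)(0.395)² = 0.19503 kg m^2; centre at d = 0.395 m, so I = I_cm + Md² gives I = 0.19503 + (1.25)(0.395)² = 0.39006 kg m^2.
Solid disk: I_cm = (1/2)MR² = (1/2)(5.09)(0.381)² = 0.36943 kg m^2; centre at d = 0.395 + 0.395 + 0.381 = 1.171 m, so I = I_cm + Md² gives I = 0.36943 + (5.09)(1.171)² = 7.3491 kg m^2.
Point mass: I_cm = 0; centre at d = 0.395 + 0.395 + 0.381 + 0.381 = 1.552 m, so I = I_cm + Md² gives I = 0 + (3.23)(1.552)² = 7.7801 kg m^2.
Thin rod: I_cm = (1/12)ML² = (1/12)(2.33)(0.172)² = 0.0057442 kg m^2; centre at d = 0.395 + 0.395 + 0.381 + 0.381 + 0.086 = 1.638 m, so I = I_cm + Md² gives I = 0.0057442 + (2.33)(1.638)² = 6.2572 kg m^2.
Total I = 0.39006 + 7.3491 + 7.7801 + 6.2572 = 21.776 kg m^2.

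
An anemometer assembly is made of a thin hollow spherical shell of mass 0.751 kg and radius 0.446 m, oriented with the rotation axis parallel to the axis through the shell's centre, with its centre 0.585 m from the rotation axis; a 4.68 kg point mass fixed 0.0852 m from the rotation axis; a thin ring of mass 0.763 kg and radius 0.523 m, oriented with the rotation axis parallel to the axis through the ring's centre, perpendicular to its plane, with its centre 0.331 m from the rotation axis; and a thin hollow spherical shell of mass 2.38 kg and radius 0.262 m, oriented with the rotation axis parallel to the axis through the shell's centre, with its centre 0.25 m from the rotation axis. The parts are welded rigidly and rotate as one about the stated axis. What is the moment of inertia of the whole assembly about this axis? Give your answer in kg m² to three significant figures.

0.941

Spherical shell: I_cm = (2/3)MR² = (2/3)(0.751)(0.446)² = 0.099591 kg m²; centre at d = 0.585 m, so the parallel axis theorem gives I = 0.099591 + (0.751)(0.585)² = 0.3566 kg m².
Point mass: I_cm = 0; centre at d = 0.0852 m, so the parallel axis theorem gives I = 0 + (4.68)(0.0852)² = 0.033972 kg m².
Thin ring: I_cm = MR² = (0.763)(0.523)² = 0.2087 kg m²; centre at d = 0.331 m, so the parallel axis theorem gives I = 0.2087 + (0.763)(0.331)² = 0.2923 kg m².
Spherical shell: I_cm = (2/3)MR² = (2/3)(2.38)(0.262)² = 0.10892 kg m²; centre at d = 0.25 m, so the parallel axis theorem gives I = 0.10892 + (2.38)(0.25)² = 0.25767 kg m².
Total I = 0.3566 + 0.033972 + 0.2923 + 0.25767 = 0.94054 kg m².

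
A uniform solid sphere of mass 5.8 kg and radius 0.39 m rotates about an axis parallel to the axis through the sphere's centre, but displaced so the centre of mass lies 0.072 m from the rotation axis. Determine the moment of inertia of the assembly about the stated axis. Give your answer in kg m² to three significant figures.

I_cm = (2/5)MR² = (2/5)(5.8)(0.39)² = 0.35287 kg m²; centre at d = 0.072 m, so I = I_cm + Md² gives I = 0.35287 + (5.8)(0.072)² = 0.38294 kg m².

0.383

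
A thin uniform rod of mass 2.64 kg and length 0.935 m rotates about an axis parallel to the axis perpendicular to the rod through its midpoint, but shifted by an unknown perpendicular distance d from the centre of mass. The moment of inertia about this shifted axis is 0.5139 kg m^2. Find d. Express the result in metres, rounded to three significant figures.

0.349

About the centre-of-mass axis, I_cm = (1/12)ML² = (1/12)(2.64)(0.935)² = 0.19233 kg m^2.
Parallel axis theorem: I = I_cm + Md², so Md² = 0.5139 − 0.19233 = 0.32157 kg m^2.
d = √(0.32157 / 2.64) = 0.34901 m.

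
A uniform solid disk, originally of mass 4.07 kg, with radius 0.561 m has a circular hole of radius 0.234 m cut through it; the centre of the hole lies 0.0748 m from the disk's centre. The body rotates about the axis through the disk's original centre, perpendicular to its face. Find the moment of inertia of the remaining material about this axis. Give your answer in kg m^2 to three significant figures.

Unpierced body about its centre: I₀ = (1/2)MR² = (1/2)(4.07)(0.561)² = 0.64046 kg m^2.
The removed disk has mass m = M·(r/R)² = (4.07)(0.234/0.561)² = 0.70811 kg (same uniform areal density).
Its moment of inertia about the rotation axis (parallel-axis theorem): I_hole = (1/2)mr² + md² = (1/2)(0.70811)(0.234)² + (0.70811)(0.0748)² = 0.023349 kg m^2.
Treating the hole as negative mass, I = I₀ − I_hole = 0.64046 − 0.023349 = 0.61711 kg m^2.

0.617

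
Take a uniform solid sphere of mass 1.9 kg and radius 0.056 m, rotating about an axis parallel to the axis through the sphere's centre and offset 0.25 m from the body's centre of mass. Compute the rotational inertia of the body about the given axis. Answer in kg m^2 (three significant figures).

I_cm = (2/5)MR² = (2/5)(1.9)(0.056)² = 0.0023834 kg m^2; centre at d = 0.25 m, so I = I_cm + Md² gives I = 0.0023834 + (1.9)(0.25)² = 0.12113 kg m^2.

0.121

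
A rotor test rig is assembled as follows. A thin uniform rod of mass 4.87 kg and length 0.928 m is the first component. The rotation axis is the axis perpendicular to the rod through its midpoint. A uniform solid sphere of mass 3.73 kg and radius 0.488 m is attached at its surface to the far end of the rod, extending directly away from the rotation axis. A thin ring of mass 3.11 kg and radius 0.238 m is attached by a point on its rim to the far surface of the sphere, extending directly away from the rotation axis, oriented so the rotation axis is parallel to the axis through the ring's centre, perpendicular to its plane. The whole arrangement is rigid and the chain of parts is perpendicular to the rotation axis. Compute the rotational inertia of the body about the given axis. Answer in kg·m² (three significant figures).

Thin rod: I_cm = (1/12)ML² = (1/12)(4.87)(0.928)² = 0.3495 kg·m²; axis through the centre, so I = 0.3495 kg·m².
Solid sphere: I_cm = (2/5)MR² = (2/5)(3.73)(0.488)² = 0.35531 kg·m²; centre at d = 0.464 + 0.488 = 0.952 m, so I = I_cm + Md² gives I = 0.35531 + (3.73)(0.952)² = 3.7358 kg·m².
Thin ring: I_cm = MR² = (3.11)(0.238)² = 0.17616 kg·m²; centre at d = 0.464 + 0.488 + 0.488 + 0.238 = 1.678 m, so I = I_cm + Md² gives I = 0.17616 + (3.11)(1.678)² = 8.9329 kg·m².
Total I = 0.3495 + 3.7358 + 8.9329 = 13.018 kg·m².

13.0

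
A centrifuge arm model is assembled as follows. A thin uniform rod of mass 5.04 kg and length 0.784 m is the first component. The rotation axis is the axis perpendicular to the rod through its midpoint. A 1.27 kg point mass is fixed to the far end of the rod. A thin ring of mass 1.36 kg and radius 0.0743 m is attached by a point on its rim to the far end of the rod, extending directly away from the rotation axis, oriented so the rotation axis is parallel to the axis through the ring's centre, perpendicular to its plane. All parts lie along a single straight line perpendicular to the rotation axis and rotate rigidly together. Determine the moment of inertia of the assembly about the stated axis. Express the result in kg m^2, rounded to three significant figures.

Thin rod: I_cm = (1/12)ML² = (1/12)(5.04)(0.784)² = 0.25816 kg m^2; axis through the centre, so I = 0.25816 kg m^2.
Point mass: I_cm = 0; centre at d = 0.392 m, so I = I_cm + Md² gives I = 0 + (1.27)(0.392)² = 0.19515 kg m^2.
Thin ring: I_cm = MR² = (1.36)(0.0743)² = 0.0075079 kg m^2; centre at d = 0.392 + 0.0743 = 0.4663 m, so I = I_cm + Md² gives I = 0.0075079 + (1.36)(0.4663)² = 0.30322 kg m^2.
Total I = 0.25816 + 0.19515 + 0.30322 = 0.75653 kg m^2.

0.757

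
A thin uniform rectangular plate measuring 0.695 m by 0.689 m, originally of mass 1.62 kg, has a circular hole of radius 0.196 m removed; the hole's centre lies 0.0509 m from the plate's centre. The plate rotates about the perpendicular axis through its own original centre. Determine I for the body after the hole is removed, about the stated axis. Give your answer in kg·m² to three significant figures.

0.120

Unpierced body about its centre: I₀ = (1/12)M(a²+b²) = (1/12)(1.62)[(0.695)² + (0.689)²] = 0.1293 kg·m².
The removed disk has mass m = M·πr²/(ab) = (1.62)·π(0.196)²/(0.695·0.689) = 0.40829 kg (same uniform areal density).
Its moment of inertia about the rotation axis (parallel-axis theorem): I_hole = (1/2)mr² + md² = (1/2)(0.40829)(0.196)² + (0.40829)(0.0509)² = 0.0089003 kg·m².
Treating the hole as negative mass, I = I₀ − I_hole = 0.1293 − 0.0089003 = 0.1204 kg·m².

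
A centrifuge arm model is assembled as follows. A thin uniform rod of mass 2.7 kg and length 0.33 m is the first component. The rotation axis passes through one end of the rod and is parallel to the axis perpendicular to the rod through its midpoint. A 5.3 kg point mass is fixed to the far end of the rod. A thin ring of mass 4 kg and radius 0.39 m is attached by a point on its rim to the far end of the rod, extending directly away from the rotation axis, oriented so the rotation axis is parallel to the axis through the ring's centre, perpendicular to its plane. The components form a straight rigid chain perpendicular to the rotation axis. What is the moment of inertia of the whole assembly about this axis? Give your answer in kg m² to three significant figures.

Thin rod: I_cm = (1/12)ML² = (1/12)(2.7)(0.33)² = 0.024503 kg m²; centre at d = 0.165 m, so the parallel axis theorem gives I = 0.024503 + (2.7)(0.165)² = 0.09801 kg m².
Point mass: I_cm = 0; centre at d = 0.165 + 0.165 = 0.33 m, so the parallel axis theorem gives I = 0 + (5.3)(0.33)² = 0.57717 kg m².
Thin ring: I_cm = MR² = (4)(0.39)² = 0.6084 kg m²; centre at d = 0.165 + 0.165 + 0.39 = 0.72 m, so the parallel axis theorem gives I = 0.6084 + (4)(0.72)² = 2.682 kg m².
Total I = 0.09801 + 0.57717 + 2.682 = 3.3572 kg m².

3.36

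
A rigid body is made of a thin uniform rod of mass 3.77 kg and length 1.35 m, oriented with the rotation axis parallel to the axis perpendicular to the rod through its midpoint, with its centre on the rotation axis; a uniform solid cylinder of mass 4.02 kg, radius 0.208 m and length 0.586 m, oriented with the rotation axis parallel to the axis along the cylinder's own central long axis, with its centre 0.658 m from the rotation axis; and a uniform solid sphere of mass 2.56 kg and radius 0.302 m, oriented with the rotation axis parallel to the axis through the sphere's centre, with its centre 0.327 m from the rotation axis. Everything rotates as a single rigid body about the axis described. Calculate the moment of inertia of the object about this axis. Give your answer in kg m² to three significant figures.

Thin rod: I_cm = (1/12)ML² = (1/12)(3.77)(1.35)² = 0.57257 kg m²; axis through the centre, so I = 0.57257 kg m².
Solid cylinder: I_cm = (1/2)MR² = (1/2)(4.02)(0.208)² = 0.086961 kg m²; centre at d = 0.658 m, so the parallel axis theorem gives I = 0.086961 + (4.02)(0.658)² = 1.8275 kg m².
Solid sphere: I_cm = (2/5)MR² = (2/5)(2.56)(0.302)² = 0.093393 kg m²; centre at d = 0.327 m, so the parallel axis theorem gives I = 0.093393 + (2.56)(0.327)² = 0.36713 kg m².
Total I = 0.57257 + 1.8275 + 0.36713 = 2.7672 kg m².

2.77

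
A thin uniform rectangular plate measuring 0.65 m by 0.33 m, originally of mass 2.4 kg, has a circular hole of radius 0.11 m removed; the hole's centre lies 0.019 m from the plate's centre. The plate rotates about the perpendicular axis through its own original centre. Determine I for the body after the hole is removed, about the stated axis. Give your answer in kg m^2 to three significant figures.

Unpierced body about its centre: I₀ = (1/12)M(a²+b²) = (1/12)(2.4)[(0.65)² + (0.33)²] = 0.10628 kg m^2.
The removed disk has mass m = M·πr²/(ab) = (2.4)·π(0.11)²/(0.65·0.33) = 0.42532 kg (same uniform areal density).
Its moment of inertia about the rotation axis (parallel-axis theorem): I_hole = (1/2)mr² + md² = (1/2)(0.42532)(0.11)² + (0.42532)(0.019)² = 0.0027267 kg m^2.
Treating the hole as negative mass, I = I₀ − I_hole = 0.10628 − 0.0027267 = 0.10355 kg m^2.

0.104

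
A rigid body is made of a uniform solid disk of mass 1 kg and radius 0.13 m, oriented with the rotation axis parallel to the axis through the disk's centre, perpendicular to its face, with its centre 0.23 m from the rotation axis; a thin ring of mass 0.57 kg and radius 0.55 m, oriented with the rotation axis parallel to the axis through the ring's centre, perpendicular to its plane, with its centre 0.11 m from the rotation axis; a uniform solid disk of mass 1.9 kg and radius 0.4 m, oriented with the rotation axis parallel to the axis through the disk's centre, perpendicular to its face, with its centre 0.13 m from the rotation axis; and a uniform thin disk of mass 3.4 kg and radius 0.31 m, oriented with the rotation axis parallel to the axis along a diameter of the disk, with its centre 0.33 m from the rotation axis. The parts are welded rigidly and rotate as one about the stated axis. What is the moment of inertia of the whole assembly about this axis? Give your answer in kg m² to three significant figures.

0.877

Solid disk: I_cm = (1/2)MR² = (1/2)(1)(0.13)² = 0.00845 kg m²; centre at d = 0.23 m, so the parallel axis theorem gives I = 0.00845 + (1)(0.23)² = 0.06135 kg m².
Thin ring: I_cm = MR² = (0.57)(0.55)² = 0.17243 kg m²; centre at d = 0.11 m, so the parallel axis theorem gives I = 0.17243 + (0.57)(0.11)² = 0.17932 kg m².
Solid disk: I_cm = (1/2)MR² = (1/2)(1.9)(0.4)² = 0.152 kg m²; centre at d = 0.13 m, so the parallel axis theorem gives I = 0.152 + (1.9)(0.13)² = 0.18411 kg m².
Thin disk: I_cm = (1/4)MR² = (1/4)(3.4)(0.31)² = 0.081685 kg m²; centre at d = 0.33 m, so the parallel axis theorem gives I = 0.081685 + (3.4)(0.33)² = 0.45195 kg m².
Total I = 0.06135 + 0.17932 + 0.18411 + 0.45195 = 0.87673 kg m².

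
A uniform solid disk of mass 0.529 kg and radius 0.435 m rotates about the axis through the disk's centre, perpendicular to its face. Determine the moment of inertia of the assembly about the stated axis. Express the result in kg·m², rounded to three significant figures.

0.0501

I_cm = (1/2)MR² = (1/2)(0.529)(0.435)² = 0.05005 kg·m²; axis through the centre, so I = 0.05005 kg·m².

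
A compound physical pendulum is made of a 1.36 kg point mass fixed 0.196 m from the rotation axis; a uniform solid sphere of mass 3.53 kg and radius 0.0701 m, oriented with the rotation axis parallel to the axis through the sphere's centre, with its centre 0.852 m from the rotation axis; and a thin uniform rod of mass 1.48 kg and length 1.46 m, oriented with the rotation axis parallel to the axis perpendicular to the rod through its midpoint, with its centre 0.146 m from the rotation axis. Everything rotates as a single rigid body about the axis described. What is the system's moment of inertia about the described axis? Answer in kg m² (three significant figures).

Point mass: I_cm = 0; centre at d = 0.196 m, so the parallel axis theorem gives I = 0 + (1.36)(0.196)² = 0.052246 kg m².
Solid sphere: I_cm = (2/5)MR² = (2/5)(3.53)(0.0701)² = 0.0069386 kg m²; centre at d = 0.852 m, so the parallel axis theorem gives I = 0.0069386 + (3.53)(0.852)² = 2.5694 kg m².
Thin rod: I_cm = (1/12)ML² = (1/12)(1.48)(1.46)² = 0.2629 kg m²; centre at d = 0.146 m, so the parallel axis theorem gives I = 0.2629 + (1.48)(0.146)² = 0.29445 kg m².
Total I = 0.052246 + 2.5694 + 0.29445 = 2.9161 kg m².

2.92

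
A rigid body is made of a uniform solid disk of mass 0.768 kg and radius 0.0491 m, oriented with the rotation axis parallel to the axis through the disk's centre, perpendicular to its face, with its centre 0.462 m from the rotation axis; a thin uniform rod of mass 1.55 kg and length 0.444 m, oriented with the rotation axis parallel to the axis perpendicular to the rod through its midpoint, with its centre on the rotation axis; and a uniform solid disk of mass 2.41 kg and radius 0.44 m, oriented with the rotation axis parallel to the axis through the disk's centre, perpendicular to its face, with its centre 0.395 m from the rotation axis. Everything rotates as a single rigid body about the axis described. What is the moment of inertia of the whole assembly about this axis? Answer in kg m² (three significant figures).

0.800

Solid disk: I_cm = (1/2)MR² = (1/2)(0.768)(0.0491)² = 0.00092575 kg m²; centre at d = 0.462 m, so I = I_cm + Md² gives I = 0.00092575 + (0.768)(0.462)² = 0.16485 kg m².
Thin rod: I_cm = (1/12)ML² = (1/12)(1.55)(0.444)² = 0.025463 kg m²; axis through the centre, so I = 0.025463 kg m².
Solid disk: I_cm = (1/2)MR² = (1/2)(2.41)(0.44)² = 0.23329 kg m²; centre at d = 0.395 m, so I = I_cm + Md² gives I = 0.23329 + (2.41)(0.395)² = 0.60931 kg m².
Total I = 0.16485 + 0.025463 + 0.60931 = 0.79962 kg m².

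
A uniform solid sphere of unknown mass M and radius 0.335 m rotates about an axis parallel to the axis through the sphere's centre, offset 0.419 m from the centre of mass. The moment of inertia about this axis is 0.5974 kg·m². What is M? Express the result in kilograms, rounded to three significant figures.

2.71

I = I_cm + Md² = (2/5)MR² + Md² = M·[0.4·(0.335)² + (0.419)²] = M·0.22045.
So M = 0.5974 / 0.22045 = 2.7099 kg.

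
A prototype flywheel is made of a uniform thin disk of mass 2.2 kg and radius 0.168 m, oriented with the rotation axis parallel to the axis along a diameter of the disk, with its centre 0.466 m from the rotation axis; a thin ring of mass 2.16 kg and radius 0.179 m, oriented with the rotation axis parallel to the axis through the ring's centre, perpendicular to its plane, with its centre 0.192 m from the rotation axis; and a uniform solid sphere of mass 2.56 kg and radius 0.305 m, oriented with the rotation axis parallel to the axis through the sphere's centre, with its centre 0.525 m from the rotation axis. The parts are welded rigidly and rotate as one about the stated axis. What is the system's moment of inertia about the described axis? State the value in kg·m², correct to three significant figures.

1.44

Thin disk: I_cm = (1/4)MR² = (1/4)(2.2)(0.168)² = 0.015523 kg·m²; centre at d = 0.466 m, so the parallel axis theorem gives I = 0.015523 + (2.2)(0.466)² = 0.49327 kg·m².
Thin ring: I_cm = MR² = (2.16)(0.179)² = 0.069209 kg·m²; centre at d = 0.192 m, so the parallel axis theorem gives I = 0.069209 + (2.16)(0.192)² = 0.14883 kg·m².
Solid sphere: I_cm = (2/5)MR² = (2/5)(2.56)(0.305)² = 0.095258 kg·m²; centre at d = 0.525 m, so the parallel axis theorem gives I = 0.095258 + (2.56)(0.525)² = 0.80086 kg·m².
Total I = 0.49327 + 0.14883 + 0.80086 = 1.443 kg·m².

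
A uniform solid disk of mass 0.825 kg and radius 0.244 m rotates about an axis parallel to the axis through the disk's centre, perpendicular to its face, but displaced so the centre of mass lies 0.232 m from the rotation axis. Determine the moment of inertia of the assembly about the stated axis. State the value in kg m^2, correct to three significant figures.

I_cm = (1/2)MR² = (1/2)(0.825)(0.244)² = 0.024559 kg m^2; centre at d = 0.232 m, so I = I_cm + Md² gives I = 0.024559 + (0.825)(0.232)² = 0.068963 kg m^2.

0.0690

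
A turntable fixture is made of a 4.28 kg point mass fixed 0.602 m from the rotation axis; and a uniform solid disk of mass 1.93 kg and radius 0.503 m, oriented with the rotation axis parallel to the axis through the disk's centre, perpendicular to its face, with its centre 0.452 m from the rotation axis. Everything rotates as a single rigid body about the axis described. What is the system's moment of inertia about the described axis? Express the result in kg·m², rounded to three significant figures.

2.19

Point mass: I_cm = 0; centre at d = 0.602 m, so the parallel axis theorem gives I = 0 + (4.28)(0.602)² = 1.5511 kg·m².
Solid disk: I_cm = (1/2)MR² = (1/2)(1.93)(0.503)² = 0.24415 kg·m²; centre at d = 0.452 m, so the parallel axis theorem gives I = 0.24415 + (1.93)(0.452)² = 0.63846 kg·m².
Total I = 1.5511 + 0.63846 = 2.1895 kg·m².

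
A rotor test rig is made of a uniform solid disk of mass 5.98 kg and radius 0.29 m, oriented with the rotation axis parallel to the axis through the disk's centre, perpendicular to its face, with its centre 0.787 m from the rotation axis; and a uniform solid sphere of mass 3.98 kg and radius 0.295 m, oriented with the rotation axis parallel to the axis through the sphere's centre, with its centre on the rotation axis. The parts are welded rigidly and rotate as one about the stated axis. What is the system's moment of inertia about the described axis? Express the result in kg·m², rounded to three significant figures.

Solid disk: I_cm = (1/2)MR² = (1/2)(5.98)(0.29)² = 0.25146 kg·m²; centre at d = 0.787 m, so the parallel axis theorem gives I = 0.25146 + (5.98)(0.787)² = 3.9553 kg·m².
Solid sphere: I_cm = (2/5)MR² = (2/5)(3.98)(0.295)² = 0.13854 kg·m²; axis through the centre, so I = 0.13854 kg·m².
Total I = 3.9553 + 0.13854 = 4.0938 kg·m².

4.09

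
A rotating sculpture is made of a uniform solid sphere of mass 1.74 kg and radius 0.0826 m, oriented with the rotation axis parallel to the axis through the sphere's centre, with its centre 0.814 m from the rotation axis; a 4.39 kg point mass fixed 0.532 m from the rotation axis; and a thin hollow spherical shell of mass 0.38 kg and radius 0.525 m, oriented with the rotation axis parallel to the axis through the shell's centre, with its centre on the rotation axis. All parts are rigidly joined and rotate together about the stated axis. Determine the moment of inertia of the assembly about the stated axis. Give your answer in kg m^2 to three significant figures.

Solid sphere: I_cm = (2/5)MR² = (2/5)(1.74)(0.0826)² = 0.0047486 kg m^2; centre at d = 0.814 m, so I = I_cm + Md² gives I = 0.0047486 + (1.74)(0.814)² = 1.1577 kg m^2.
Point mass: I_cm = 0; centre at d = 0.532 m, so I = I_cm + Md² gives I = 0 + (4.39)(0.532)² = 1.2425 kg m^2.
Spherical shell: I_cm = (2/3)MR² = (2/3)(0.38)(0.525)² = 0.069825 kg m^2; axis through the centre, so I = 0.069825 kg m^2.
Total I = 1.1577 + 1.2425 + 0.069825 = 2.47 kg m^2.

2.47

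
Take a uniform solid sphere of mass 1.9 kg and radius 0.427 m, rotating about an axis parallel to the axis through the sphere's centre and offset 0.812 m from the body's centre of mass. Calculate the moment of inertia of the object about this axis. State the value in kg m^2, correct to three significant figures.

I_cm = (2/5)MR² = (2/5)(1.9)(0.427)² = 0.13857 kg m^2; centre at d = 0.812 m, so I = I_cm + Md² gives I = 0.13857 + (1.9)(0.812)² = 1.3913 kg m^2.

1.39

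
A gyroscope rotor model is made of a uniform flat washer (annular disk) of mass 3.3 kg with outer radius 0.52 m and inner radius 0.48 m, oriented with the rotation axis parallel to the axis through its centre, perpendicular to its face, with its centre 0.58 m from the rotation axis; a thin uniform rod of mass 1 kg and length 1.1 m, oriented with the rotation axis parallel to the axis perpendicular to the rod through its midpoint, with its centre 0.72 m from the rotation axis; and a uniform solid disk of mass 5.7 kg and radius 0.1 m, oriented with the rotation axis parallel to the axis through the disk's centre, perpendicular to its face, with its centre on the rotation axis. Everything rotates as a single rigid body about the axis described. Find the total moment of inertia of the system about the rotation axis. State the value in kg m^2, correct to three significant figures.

2.58

Annular disk: I_cm = (1/2)M(R²+r²) = (1/2)(3.3)[(0.52)² + (0.48)²] = 0.82632 kg m^2; centre at d = 0.58 m, so the parallel axis theorem gives I = 0.82632 + (3.3)(0.58)² = 1.9364 kg m^2.
Thin rod: I_cm = (1/12)ML² = (1/12)(1)(1.1)² = 0.10083 kg m^2; centre at d = 0.72 m, so the parallel axis theorem gives I = 0.10083 + (1)(0.72)² = 0.61923 kg m^2.
Solid disk: I_cm = (1/2)MR² = (1/2)(5.7)(0.1)² = 0.0285 kg m^2; axis through the centre, so I = 0.0285 kg m^2.
Total I = 1.9364 + 0.61923 + 0.0285 = 2.5842 kg m^2.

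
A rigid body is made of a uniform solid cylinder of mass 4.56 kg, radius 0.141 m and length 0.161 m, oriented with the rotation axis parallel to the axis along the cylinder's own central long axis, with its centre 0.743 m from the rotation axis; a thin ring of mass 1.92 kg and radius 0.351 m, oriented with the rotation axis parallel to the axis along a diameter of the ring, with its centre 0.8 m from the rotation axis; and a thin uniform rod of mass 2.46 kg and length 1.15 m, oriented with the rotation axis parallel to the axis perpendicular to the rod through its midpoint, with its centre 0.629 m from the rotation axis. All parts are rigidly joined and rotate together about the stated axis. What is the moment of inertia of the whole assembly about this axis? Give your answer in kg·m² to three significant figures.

5.15

Solid cylinder: I_cm = (1/2)MR² = (1/2)(4.56)(0.141)² = 0.045329 kg·m²; centre at d = 0.743 m, so the parallel axis theorem gives I = 0.045329 + (4.56)(0.743)² = 2.5627 kg·m².
Thin ring: I_cm = (1/2)MR² = (1/2)(1.92)(0.351)² = 0.11827 kg·m²; centre at d = 0.8 m, so the parallel axis theorem gives I = 0.11827 + (1.92)(0.8)² = 1.3471 kg·m².
Thin rod: I_cm = (1/12)ML² = (1/12)(2.46)(1.15)² = 0.27111 kg·m²; centre at d = 0.629 m, so the parallel axis theorem gives I = 0.27111 + (2.46)(0.629)² = 1.2444 kg·m².
Total I = 2.5627 + 1.3471 + 1.2444 = 5.1541 kg·m².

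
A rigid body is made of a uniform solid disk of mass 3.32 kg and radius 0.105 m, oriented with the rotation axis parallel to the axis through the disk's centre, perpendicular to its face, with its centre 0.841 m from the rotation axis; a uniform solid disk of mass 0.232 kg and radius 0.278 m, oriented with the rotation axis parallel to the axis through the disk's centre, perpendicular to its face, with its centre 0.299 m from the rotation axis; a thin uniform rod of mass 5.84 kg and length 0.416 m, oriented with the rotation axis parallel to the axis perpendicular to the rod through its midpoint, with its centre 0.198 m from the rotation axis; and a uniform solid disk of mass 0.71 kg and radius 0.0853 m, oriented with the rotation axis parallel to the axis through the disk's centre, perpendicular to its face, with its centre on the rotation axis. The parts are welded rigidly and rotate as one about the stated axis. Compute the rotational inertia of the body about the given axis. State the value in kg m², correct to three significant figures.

2.71

Solid disk: I_cm = (1/2)MR² = (1/2)(3.32)(0.105)² = 0.018301 kg m²; centre at d = 0.841 m, so the parallel axis theorem gives I = 0.018301 + (3.32)(0.841)² = 2.3665 kg m².
Solid disk: I_cm = (1/2)MR² = (1/2)(0.232)(0.278)² = 0.0089649 kg m²; centre at d = 0.299 m, so the parallel axis theorem gives I = 0.0089649 + (0.232)(0.299)² = 0.029706 kg m².
Thin rod: I_cm = (1/12)ML² = (1/12)(5.84)(0.416)² = 0.084221 kg m²; centre at d = 0.198 m, so the parallel axis theorem gives I = 0.084221 + (5.84)(0.198)² = 0.31317 kg m².
Solid disk: I_cm = (1/2)MR² = (1/2)(0.71)(0.0853)² = 0.002583 kg m²; axis through the centre, so I = 0.002583 kg m².
Total I = 2.3665 + 0.029706 + 0.31317 + 0.002583 = 2.7119 kg m².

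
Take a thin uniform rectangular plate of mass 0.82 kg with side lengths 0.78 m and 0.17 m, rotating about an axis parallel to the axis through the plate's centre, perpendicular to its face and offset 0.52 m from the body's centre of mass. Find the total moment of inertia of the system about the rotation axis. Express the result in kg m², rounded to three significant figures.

0.265

I_cm = (1/12)M(a²+b²) = (1/12)(0.82)[(0.78)² + (0.17)²] = 0.043549 kg m²; centre at d = 0.52 m, so I = I_cm + Md² gives I = 0.043549 + (0.82)(0.52)² = 0.26528 kg m².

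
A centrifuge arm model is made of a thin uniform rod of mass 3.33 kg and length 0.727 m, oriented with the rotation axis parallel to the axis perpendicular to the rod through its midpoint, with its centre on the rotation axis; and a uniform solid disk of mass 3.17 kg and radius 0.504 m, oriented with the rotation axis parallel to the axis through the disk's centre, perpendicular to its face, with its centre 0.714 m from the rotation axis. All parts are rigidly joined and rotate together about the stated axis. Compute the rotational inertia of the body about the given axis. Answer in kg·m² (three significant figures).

Thin rod: I_cm = (1/12)ML² = (1/12)(3.33)(0.727)² = 0.14667 kg·m²; axis through the centre, so I = 0.14667 kg·m².
Solid disk: I_cm = (1/2)MR² = (1/2)(3.17)(0.504)² = 0.40262 kg·m²; centre at d = 0.714 m, so I = I_cm + Md² gives I = 0.40262 + (3.17)(0.714)² = 2.0187 kg·m².
Total I = 0.14667 + 2.0187 = 2.1653 kg·m².

2.17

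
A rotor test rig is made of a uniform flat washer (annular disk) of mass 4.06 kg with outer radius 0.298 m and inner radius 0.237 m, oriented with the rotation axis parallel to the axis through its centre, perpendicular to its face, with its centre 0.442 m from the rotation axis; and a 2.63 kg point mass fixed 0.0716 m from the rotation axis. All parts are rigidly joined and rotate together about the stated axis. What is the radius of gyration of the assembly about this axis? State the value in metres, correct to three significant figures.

0.406

Annular disk: I_cm = (1/2)M(R²+r²) = (1/2)(4.06)[(0.298)² + (0.237)²] = 0.2943 kg·m²; centre at d = 0.442 m, so I = I_cm + Md² gives I = 0.2943 + (4.06)(0.442)² = 1.0875 kg·m².
Point mass: I_cm = 0; centre at d = 0.0716 m, so I = I_cm + Md² gives I = 0 + (2.63)(0.0716)² = 0.013483 kg·m².
Total I = 1.101 kg·m²; total mass M = 6.69 kg.
k = √(I/M) = √(1.101/6.69) = 0.40567 m.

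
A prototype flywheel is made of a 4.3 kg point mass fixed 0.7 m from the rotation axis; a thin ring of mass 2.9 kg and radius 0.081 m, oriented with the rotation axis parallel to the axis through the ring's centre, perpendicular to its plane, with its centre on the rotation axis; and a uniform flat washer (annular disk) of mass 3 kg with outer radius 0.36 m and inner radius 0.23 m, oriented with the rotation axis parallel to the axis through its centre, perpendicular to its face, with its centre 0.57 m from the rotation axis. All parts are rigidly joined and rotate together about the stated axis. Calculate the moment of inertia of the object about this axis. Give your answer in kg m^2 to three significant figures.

3.37

Point mass: I_cm = 0; centre at d = 0.7 m, so I = I_cm + Md² gives I = 0 + (4.3)(0.7)² = 2.107 kg m^2.
Thin ring: I_cm = MR² = (2.9)(0.081)² = 0.019027 kg m^2; axis through the centre, so I = 0.019027 kg m^2.
Annular disk: I_cm = (1/2)M(R²+r²) = (1/2)(3)[(0.36)² + (0.23)²] = 0.27375 kg m^2; centre at d = 0.57 m, so I = I_cm + Md² gives I = 0.27375 + (3)(0.57)² = 1.2484 kg m^2.
Total I = 2.107 + 0.019027 + 1.2484 = 3.3745 kg m^2.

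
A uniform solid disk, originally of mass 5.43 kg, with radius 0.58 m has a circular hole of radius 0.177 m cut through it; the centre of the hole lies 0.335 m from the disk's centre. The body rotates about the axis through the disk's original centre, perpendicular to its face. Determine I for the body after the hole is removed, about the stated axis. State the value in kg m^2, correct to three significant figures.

0.849

Unpierced body about its centre: I₀ = (1/2)MR² = (1/2)(5.43)(0.58)² = 0.91333 kg m^2.
The removed disk has mass m = M·(r/R)² = (5.43)(0.177/0.58)² = 0.5057 kg (same uniform areal density).
Its moment of inertia about the rotation axis (parallel-axis theorem): I_hole = (1/2)mr² + md² = (1/2)(0.5057)(0.177)² + (0.5057)(0.335)² = 0.064673 kg m^2.
Treating the hole as negative mass, I = I₀ − I_hole = 0.91333 − 0.064673 = 0.84865 kg m^2.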